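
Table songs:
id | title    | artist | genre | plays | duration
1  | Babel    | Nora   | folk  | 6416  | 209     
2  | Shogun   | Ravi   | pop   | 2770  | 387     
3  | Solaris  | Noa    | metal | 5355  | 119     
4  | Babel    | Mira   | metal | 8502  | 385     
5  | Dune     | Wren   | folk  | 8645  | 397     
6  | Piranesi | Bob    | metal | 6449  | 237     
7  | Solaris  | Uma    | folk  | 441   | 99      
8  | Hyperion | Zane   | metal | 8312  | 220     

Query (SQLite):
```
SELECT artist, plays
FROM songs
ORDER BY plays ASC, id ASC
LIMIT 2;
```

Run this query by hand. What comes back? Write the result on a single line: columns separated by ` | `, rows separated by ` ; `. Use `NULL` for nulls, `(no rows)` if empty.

Sort by plays asc, tiebreak id asc: (441, id=7), (2770, id=2), (5355, id=3), (6416, id=1), (6449, id=6) …. Take first 2.

Uma | 441 ; Ravi | 2770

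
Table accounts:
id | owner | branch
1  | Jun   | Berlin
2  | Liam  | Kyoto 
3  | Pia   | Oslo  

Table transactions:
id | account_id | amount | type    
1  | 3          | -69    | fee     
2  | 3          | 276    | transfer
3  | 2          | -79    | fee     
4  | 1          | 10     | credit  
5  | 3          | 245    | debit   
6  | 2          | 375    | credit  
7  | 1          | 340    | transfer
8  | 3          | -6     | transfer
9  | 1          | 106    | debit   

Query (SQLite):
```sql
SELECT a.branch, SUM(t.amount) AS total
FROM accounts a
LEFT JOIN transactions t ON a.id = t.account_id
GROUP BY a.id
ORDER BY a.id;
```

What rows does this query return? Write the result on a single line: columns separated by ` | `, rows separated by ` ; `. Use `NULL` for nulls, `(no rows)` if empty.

LEFT JOIN keeps every accounts row; unmatched ones get NULL for transactions columns.
Group by accounts.id and compute SUM(t.amount). SUM over an all-NULL group is NULL.
  1: ids {4, 7, 9} → SUM(t.amount)=456
  2: ids {3, 6} → SUM(t.amount)=296
  3: ids {1, 2, 5, 8} → SUM(t.amount)=446

Berlin | 456 ; Kyoto | 296 ; Oslo | 446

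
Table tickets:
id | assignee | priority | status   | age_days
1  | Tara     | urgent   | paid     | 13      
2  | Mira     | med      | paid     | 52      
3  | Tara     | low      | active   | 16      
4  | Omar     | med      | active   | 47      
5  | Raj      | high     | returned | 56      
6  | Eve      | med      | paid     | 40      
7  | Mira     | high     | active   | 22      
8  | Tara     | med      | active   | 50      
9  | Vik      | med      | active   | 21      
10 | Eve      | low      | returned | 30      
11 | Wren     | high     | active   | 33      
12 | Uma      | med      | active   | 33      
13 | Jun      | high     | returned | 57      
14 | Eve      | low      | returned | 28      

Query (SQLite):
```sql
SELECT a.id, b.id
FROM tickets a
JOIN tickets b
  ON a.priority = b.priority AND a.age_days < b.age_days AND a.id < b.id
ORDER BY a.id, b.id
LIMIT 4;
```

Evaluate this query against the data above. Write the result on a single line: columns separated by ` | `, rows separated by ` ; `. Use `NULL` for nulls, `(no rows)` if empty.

Pairs (a,b) with same priority, a.age_days < b.age_days, a.id < b.id.
priority groups: high:{5,7,11,13} low:{3,10,14} med:{2,4,6,8,9,12} urgent:{1}
Ordered by (a.id, b.id); first 4.

3 | 10 ; 3 | 14 ; 4 | 8 ; 5 | 13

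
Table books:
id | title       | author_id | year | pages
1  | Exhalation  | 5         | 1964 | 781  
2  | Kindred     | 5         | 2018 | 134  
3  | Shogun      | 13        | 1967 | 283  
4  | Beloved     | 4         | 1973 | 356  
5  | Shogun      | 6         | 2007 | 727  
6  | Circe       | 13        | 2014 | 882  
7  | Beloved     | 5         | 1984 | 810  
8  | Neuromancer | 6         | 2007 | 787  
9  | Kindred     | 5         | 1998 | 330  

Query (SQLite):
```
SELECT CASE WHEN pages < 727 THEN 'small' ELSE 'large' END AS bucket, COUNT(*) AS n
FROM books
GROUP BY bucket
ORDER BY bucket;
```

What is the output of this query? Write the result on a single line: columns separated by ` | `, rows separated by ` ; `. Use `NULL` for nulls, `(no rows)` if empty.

Bucket rows by pages < 727 → 'small' else 'large'; count each bucket.

large | 5 ; small | 4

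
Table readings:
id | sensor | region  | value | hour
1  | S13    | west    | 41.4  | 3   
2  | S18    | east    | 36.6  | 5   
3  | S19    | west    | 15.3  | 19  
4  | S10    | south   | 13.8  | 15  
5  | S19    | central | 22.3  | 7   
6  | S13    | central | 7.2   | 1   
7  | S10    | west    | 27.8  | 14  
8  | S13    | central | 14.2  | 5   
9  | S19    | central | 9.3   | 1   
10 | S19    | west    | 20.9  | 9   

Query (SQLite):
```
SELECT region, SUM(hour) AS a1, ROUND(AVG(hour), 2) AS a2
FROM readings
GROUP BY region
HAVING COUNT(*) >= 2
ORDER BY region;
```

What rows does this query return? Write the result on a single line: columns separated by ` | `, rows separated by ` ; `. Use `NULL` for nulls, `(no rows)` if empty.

central | 14 | 3.5 ; west | 45 | 11.25

Group readings by region.
Per group compute: SUM(hour), ROUND(AVG(hour), 2).
HAVING: drop groups with fewer than 2 rows.
  central: ids {5, 6, 8, 9} → SUM(hour)=14, ROUND(AVG(hour), 2)=3.5
  east: ids {2} → SUM(hour)=5, ROUND(AVG(hour), 2)=5
  south: ids {4} → SUM(hour)=15, ROUND(AVG(hour), 2)=15
  west: ids {1, 3, 7, 10} → SUM(hour)=45, ROUND(AVG(hour), 2)=11.25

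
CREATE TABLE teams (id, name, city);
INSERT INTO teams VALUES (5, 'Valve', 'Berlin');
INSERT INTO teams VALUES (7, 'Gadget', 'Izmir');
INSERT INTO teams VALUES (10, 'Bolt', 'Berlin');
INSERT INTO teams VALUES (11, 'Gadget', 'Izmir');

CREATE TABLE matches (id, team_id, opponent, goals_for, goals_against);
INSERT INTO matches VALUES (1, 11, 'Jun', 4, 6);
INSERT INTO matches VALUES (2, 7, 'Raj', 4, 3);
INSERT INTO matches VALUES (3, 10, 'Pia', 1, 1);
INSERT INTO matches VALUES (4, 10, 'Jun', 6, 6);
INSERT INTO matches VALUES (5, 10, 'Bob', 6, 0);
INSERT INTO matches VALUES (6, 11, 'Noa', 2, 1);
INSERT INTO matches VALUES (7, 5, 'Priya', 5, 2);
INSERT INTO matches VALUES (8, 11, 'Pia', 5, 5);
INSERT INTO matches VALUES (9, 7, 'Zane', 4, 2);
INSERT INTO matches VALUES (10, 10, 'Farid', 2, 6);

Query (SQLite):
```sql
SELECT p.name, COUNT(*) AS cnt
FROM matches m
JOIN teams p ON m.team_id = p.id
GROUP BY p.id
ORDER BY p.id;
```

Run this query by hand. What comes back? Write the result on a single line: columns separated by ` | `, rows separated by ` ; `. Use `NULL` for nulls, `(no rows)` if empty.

Join each matches row to its teams via team_id.
Group joined rows by teams.id; compute COUNT(*) per group.
  5: ids {7} → COUNT(*)=1
  7: ids {2, 9} → COUNT(*)=2
  10: ids {3, 4, 5, 10} → COUNT(*)=4
  11: ids {1, 6, 8} → COUNT(*)=3

Valve | 1 ; Gadget | 2 ; Bolt | 4 ; Gadget | 3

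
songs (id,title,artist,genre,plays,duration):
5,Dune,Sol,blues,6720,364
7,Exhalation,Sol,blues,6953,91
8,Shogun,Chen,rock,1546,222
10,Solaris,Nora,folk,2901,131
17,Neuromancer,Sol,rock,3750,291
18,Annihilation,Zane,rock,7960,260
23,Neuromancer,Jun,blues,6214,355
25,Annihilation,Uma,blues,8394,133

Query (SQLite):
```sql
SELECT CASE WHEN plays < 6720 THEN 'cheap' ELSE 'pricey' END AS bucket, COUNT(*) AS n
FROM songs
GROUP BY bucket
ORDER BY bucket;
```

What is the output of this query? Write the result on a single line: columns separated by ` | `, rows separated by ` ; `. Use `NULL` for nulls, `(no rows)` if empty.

cheap | 4 ; pricey | 4

Bucket rows by plays < 6720 → 'cheap' else 'pricey'; count each bucket.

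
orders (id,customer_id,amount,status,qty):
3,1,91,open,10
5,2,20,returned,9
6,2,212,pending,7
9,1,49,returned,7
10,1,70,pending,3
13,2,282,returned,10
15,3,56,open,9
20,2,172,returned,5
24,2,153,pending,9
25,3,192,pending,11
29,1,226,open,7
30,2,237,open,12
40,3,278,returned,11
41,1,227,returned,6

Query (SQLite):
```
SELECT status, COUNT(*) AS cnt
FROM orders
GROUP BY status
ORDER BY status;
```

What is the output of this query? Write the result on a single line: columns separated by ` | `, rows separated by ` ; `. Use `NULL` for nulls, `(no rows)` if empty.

Partition orders by status; compute COUNT(*) within each group.
  open: ids {3, 15, 29, 30} → COUNT(*)=4
  pending: ids {6, 10, 24, 25} → COUNT(*)=4
  returned: ids {5, 9, 13, 20, 40, 41} → COUNT(*)=6

open | 4 ; pending | 4 ; returned | 6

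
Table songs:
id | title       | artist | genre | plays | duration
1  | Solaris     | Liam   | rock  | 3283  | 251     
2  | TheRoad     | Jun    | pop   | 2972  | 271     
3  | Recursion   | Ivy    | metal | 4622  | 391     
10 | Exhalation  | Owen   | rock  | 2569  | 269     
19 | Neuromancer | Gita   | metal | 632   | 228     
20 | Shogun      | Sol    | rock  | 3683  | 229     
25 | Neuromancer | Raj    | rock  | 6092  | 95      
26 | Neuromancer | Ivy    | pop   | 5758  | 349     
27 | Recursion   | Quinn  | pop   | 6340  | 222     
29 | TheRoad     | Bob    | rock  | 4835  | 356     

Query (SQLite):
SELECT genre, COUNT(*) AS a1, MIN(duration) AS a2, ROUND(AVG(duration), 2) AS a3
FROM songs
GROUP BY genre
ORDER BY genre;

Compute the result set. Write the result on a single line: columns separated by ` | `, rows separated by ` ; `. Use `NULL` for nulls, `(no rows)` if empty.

Group songs by genre.
Per group compute: COUNT(*), MIN(duration), ROUND(AVG(duration), 2).
  metal: ids {3, 19} → COUNT(*)=2, MIN(duration)=228, ROUND(AVG(duration), 2)=309.5
  pop: ids {2, 26, 27} → COUNT(*)=3, MIN(duration)=222, ROUND(AVG(duration), 2)=280.67
  rock: ids {1, 10, 20, 25, 29} → COUNT(*)=5, MIN(duration)=95, ROUND(AVG(duration), 2)=240

metal | 2 | 228 | 309.5 ; pop | 3 | 222 | 280.67 ; rock | 5 | 95 | 240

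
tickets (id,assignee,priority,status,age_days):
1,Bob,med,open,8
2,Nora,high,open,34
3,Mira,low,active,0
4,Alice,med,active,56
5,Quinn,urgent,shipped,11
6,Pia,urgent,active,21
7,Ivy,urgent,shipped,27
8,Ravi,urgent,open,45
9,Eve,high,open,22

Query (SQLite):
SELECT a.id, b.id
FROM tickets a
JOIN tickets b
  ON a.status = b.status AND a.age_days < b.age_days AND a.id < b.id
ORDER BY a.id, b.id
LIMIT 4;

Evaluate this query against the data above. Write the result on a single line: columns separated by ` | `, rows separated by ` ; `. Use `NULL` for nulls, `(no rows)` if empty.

1 | 2 ; 1 | 8 ; 1 | 9 ; 2 | 8

Pairs (a,b) with same status, a.age_days < b.age_days, a.id < b.id.
status groups: active:{3,4,6} open:{1,2,8,9} shipped:{5,7}
Ordered by (a.id, b.id); first 4.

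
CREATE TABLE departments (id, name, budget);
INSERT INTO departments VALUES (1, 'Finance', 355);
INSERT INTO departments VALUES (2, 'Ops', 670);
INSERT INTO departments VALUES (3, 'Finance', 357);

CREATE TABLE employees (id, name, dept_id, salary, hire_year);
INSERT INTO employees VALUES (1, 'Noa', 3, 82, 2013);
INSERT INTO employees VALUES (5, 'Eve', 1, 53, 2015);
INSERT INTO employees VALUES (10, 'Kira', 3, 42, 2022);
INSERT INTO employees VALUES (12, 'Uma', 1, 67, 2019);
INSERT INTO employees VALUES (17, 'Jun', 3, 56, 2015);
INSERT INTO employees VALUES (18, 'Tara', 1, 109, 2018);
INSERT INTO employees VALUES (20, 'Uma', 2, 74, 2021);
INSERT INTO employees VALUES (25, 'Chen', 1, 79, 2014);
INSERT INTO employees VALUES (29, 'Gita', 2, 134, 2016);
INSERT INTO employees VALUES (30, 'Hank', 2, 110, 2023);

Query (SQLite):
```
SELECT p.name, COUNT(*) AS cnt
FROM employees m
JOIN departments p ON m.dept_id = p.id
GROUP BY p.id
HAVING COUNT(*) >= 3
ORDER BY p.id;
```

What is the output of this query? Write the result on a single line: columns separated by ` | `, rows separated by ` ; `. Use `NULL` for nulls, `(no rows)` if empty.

Finance | 4 ; Ops | 3 ; Finance | 3

Join each employees row to its departments via dept_id.
Group joined rows by departments.id; compute COUNT(*) per group.
HAVING: keep groups with count ≥ 3.
  1: ids {5, 12, 18, 25} → COUNT(*)=4
  2: ids {20, 29, 30} → COUNT(*)=3
  3: ids {1, 10, 17} → COUNT(*)=3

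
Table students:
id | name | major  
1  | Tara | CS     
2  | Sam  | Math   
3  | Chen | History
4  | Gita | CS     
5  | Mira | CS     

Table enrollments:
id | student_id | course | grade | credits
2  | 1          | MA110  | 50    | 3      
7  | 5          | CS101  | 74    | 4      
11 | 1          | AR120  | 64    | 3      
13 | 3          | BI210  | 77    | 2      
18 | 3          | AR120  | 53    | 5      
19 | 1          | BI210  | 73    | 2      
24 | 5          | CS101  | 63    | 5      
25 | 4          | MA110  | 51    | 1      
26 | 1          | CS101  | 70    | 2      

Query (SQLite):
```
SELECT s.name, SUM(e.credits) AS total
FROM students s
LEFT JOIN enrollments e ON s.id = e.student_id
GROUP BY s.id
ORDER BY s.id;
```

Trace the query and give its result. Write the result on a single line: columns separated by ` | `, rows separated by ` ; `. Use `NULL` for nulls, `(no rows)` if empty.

Tara | 10 ; Sam | NULL ; Chen | 7 ; Gita | 1 ; Mira | 9

LEFT JOIN keeps every students row; unmatched ones get NULL for enrollments columns.
Group by students.id and compute SUM(e.credits). SUM over an all-NULL group is NULL.
  1: ids {2, 11, 19, 26} → SUM(e.credits)=10
  2: ids {—} → SUM(e.credits)=NULL
  3: ids {13, 18} → SUM(e.credits)=7
  4: ids {25} → SUM(e.credits)=1
  5: ids {7, 24} → SUM(e.credits)=9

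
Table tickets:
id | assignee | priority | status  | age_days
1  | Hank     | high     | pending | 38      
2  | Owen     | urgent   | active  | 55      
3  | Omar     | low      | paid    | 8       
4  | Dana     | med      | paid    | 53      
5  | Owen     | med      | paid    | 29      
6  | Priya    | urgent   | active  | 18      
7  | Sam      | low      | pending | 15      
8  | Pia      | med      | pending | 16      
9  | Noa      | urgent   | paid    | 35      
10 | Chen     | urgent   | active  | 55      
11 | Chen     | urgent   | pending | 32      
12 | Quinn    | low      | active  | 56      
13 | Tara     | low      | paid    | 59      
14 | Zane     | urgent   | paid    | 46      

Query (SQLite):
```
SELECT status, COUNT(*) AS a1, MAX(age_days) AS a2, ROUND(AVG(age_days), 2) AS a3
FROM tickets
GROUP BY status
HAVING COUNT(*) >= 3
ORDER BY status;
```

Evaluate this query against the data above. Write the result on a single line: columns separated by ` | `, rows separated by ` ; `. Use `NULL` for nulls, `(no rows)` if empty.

Group tickets by status.
Per group compute: COUNT(*), MAX(age_days), ROUND(AVG(age_days), 2).
HAVING: drop groups with fewer than 3 rows.
  active: ids {2, 6, 10, 12} → COUNT(*)=4, MAX(age_days)=56, ROUND(AVG(age_days), 2)=46
  paid: ids {3, 4, 5, 9, 13, 14} → COUNT(*)=6, MAX(age_days)=59, ROUND(AVG(age_days), 2)=38.33
  pending: ids {1, 7, 8, 11} → COUNT(*)=4, MAX(age_days)=38, ROUND(AVG(age_days), 2)=25.25

active | 4 | 56 | 46 ; paid | 6 | 59 | 38.33 ; pending | 4 | 38 | 25.25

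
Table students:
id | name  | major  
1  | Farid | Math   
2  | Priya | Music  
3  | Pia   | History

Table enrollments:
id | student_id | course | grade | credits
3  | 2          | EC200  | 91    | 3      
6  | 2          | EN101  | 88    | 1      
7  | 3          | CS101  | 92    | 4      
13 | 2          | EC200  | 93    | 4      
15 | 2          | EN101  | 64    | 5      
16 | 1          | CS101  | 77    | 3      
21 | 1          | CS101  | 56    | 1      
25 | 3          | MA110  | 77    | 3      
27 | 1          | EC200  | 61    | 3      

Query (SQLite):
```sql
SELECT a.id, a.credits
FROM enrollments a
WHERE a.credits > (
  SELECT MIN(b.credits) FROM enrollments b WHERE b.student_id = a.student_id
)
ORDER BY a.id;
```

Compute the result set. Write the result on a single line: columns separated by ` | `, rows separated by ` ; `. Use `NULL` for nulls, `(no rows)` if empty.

For each enrollments row a, compute MIN(credits) over rows sharing a.student_id.
Keep row a if a.credits > that per-group MIN.
  student_id=1: MIN(credits) = 1
  student_id=2: MIN(credits) = 1
  student_id=3: MIN(credits) = 3

3 | 3 ; 7 | 4 ; 13 | 4 ; 15 | 5 ; 16 | 3 ; 27 | 3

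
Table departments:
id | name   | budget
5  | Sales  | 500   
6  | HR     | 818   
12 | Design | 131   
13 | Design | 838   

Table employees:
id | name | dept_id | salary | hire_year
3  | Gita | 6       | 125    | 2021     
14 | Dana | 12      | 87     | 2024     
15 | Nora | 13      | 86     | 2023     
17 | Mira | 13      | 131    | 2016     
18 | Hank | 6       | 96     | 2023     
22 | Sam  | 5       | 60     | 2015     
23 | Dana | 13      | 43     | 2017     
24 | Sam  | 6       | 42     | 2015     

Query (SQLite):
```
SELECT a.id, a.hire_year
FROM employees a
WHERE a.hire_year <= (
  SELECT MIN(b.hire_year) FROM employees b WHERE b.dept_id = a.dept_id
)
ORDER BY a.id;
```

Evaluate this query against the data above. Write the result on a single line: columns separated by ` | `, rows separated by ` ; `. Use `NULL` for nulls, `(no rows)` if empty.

For each employees row a, compute MIN(hire_year) over rows sharing a.dept_id.
Keep row a if a.hire_year <= that per-group MIN.
  dept_id=5: MIN(hire_year) = 2015
  dept_id=6: MIN(hire_year) = 2015
  dept_id=12: MIN(hire_year) = 2024
  dept_id=13: MIN(hire_year) = 2016

14 | 2024 ; 17 | 2016 ; 22 | 2015 ; 24 | 2015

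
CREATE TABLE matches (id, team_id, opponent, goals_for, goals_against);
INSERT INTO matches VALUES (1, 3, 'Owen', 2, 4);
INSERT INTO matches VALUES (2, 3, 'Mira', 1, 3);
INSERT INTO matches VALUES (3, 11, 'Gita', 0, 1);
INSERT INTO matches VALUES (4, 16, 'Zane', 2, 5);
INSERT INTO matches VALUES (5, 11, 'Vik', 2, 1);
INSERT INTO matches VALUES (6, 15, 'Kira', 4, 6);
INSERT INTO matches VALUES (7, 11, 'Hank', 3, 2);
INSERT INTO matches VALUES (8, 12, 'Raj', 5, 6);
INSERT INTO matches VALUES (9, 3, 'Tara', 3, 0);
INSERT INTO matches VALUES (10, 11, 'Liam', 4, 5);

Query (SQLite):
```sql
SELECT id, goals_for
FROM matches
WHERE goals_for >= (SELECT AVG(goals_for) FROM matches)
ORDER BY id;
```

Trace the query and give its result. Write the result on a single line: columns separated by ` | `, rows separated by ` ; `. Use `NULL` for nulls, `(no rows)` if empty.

Scalar subquery: AVG(goals_for) over all matches rows = 2.6.
Keep rows where goals_for >= that value.

6 | 4 ; 7 | 3 ; 8 | 5 ; 9 | 3 ; 10 | 4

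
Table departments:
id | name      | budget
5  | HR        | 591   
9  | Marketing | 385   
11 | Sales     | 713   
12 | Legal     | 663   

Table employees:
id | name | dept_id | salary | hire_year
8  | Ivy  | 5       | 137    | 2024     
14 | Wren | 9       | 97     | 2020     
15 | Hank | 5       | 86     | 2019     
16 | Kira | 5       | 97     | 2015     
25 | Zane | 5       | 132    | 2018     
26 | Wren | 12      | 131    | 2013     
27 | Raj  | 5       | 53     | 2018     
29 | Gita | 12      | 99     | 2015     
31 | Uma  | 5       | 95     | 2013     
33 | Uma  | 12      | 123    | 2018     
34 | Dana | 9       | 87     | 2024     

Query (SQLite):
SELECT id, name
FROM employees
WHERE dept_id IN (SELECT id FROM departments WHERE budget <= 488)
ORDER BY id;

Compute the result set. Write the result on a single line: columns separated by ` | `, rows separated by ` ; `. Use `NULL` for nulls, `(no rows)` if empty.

Inner query: departments.id where budget <= 488.
Outer: keep employees rows whose dept_id is in that set.
Inner query → {9}

14 | Wren ; 34 | Dana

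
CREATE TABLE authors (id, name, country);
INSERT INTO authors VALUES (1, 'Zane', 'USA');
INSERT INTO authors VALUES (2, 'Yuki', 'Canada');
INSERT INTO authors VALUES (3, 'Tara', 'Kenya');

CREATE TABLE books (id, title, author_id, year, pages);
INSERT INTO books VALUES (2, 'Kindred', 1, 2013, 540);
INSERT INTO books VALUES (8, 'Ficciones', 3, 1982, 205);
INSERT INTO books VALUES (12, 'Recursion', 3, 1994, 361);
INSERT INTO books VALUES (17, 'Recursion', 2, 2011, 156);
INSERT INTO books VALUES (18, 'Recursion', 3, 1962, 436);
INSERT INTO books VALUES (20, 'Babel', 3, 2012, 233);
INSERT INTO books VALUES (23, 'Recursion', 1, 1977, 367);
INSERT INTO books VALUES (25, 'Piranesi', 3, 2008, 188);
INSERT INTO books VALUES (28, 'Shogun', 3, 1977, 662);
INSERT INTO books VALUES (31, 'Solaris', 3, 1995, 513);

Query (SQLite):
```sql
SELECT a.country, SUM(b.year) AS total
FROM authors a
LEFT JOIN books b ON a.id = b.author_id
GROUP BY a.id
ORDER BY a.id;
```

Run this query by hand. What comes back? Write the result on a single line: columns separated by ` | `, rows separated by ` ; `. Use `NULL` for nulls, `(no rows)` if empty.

LEFT JOIN keeps every authors row; unmatched ones get NULL for books columns.
Group by authors.id and compute SUM(b.year). SUM over an all-NULL group is NULL.
  1: ids {2, 23} → SUM(b.year)=3990
  2: ids {17} → SUM(b.year)=2011
  3: ids {8, 12, 18, 20, 25, 28, 31} → SUM(b.year)=13930

USA | 3990 ; Canada | 2011 ; Kenya | 13930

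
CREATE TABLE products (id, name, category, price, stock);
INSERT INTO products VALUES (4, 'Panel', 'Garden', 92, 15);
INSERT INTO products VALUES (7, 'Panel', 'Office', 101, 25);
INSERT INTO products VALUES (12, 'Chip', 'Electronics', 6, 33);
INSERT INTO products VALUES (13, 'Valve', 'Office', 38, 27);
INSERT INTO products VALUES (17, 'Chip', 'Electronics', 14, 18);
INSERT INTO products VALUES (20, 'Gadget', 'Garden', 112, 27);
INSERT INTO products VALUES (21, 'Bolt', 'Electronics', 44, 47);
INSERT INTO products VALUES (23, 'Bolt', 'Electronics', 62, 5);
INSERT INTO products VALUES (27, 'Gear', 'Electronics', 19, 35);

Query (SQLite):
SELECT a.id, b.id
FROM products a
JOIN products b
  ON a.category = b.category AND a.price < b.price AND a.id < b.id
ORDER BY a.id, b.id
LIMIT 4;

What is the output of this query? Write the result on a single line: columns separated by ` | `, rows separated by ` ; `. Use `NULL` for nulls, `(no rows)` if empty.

Pairs (a,b) with same category, a.price < b.price, a.id < b.id.
category groups: Electronics:{12,17,21,23,27} Garden:{4,20} Office:{7,13}
Ordered by (a.id, b.id); first 4.

4 | 20 ; 12 | 17 ; 12 | 21 ; 12 | 23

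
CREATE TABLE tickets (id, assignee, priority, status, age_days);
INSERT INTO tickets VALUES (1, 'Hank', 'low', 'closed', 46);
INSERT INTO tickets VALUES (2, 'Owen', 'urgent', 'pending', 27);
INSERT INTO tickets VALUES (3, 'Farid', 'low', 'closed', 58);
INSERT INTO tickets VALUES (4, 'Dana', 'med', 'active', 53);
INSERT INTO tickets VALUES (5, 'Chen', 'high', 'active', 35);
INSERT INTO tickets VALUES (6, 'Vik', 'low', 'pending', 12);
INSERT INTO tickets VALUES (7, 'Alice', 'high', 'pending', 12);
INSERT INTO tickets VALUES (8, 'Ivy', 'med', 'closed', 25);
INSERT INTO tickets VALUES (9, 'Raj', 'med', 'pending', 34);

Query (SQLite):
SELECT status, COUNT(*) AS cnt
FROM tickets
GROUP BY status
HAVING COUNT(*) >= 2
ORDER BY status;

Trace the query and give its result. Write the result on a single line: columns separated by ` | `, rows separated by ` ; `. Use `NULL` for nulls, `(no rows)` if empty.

Partition tickets by status; compute COUNT(*) within each group.
HAVING: keep groups with count ≥ 2.
  active: ids {4, 5} → COUNT(*)=2
  closed: ids {1, 3, 8} → COUNT(*)=3
  pending: ids {2, 6, 7, 9} → COUNT(*)=4

active | 2 ; closed | 3 ; pending | 4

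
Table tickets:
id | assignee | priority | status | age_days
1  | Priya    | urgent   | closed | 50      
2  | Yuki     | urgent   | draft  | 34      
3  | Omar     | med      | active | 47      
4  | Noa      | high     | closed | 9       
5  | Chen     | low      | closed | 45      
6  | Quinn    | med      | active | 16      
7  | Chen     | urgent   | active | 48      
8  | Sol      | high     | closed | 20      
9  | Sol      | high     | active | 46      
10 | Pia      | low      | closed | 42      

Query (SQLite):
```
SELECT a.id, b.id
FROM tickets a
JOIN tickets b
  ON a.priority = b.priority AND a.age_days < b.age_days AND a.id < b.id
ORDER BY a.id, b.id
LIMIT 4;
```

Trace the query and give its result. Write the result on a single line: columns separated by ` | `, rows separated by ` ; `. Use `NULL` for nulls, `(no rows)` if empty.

Pairs (a,b) with same priority, a.age_days < b.age_days, a.id < b.id.
priority groups: high:{4,8,9} low:{5,10} med:{3,6} urgent:{1,2,7}
Ordered by (a.id, b.id); first 4.

2 | 7 ; 4 | 8 ; 4 | 9 ; 8 | 9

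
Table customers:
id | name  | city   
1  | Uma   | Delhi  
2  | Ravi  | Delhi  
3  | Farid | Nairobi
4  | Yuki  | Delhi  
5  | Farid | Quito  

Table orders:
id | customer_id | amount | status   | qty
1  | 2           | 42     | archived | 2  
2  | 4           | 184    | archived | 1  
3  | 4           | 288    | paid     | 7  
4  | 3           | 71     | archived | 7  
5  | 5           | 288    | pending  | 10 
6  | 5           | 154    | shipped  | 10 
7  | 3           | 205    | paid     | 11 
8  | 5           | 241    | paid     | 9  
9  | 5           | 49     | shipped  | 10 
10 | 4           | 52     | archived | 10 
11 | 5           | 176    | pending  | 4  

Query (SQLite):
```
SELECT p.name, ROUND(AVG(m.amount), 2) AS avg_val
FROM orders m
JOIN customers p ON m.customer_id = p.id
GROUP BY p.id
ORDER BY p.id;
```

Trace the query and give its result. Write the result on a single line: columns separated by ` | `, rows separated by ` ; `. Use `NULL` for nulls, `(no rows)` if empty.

Ravi | 42 ; Farid | 138 ; Yuki | 174.67 ; Farid | 181.6

Join each orders row to its customers via customer_id.
Group joined rows by customers.id; compute ROUND(AVG(m.amount), 2) per group.
  2: ids {1} → ROUND(AVG(m.amount), 2)=42
  3: ids {4, 7} → ROUND(AVG(m.amount), 2)=138
  4: ids {2, 3, 10} → ROUND(AVG(m.amount), 2)=174.67
  5: ids {5, 6, 8, 9, 11} → ROUND(AVG(m.amount), 2)=181.6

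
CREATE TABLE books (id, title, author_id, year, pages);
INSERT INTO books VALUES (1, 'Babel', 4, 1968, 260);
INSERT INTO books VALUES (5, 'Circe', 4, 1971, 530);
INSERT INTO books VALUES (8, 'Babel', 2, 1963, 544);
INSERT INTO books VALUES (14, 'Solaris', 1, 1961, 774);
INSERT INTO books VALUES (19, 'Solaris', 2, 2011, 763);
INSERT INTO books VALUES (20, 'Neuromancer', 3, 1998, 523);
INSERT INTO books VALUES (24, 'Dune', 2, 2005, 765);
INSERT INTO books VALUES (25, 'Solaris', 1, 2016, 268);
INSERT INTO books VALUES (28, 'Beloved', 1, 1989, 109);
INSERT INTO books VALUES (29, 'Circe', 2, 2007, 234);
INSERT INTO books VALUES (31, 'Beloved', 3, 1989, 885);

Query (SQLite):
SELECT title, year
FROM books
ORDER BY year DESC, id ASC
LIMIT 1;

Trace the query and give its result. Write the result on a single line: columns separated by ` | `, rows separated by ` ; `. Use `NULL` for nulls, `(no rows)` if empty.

Sort by year desc, tiebreak id asc: (2016, id=25), (2011, id=19), (2007, id=29), (2005, id=24) …. Take first 1.

Solaris | 2016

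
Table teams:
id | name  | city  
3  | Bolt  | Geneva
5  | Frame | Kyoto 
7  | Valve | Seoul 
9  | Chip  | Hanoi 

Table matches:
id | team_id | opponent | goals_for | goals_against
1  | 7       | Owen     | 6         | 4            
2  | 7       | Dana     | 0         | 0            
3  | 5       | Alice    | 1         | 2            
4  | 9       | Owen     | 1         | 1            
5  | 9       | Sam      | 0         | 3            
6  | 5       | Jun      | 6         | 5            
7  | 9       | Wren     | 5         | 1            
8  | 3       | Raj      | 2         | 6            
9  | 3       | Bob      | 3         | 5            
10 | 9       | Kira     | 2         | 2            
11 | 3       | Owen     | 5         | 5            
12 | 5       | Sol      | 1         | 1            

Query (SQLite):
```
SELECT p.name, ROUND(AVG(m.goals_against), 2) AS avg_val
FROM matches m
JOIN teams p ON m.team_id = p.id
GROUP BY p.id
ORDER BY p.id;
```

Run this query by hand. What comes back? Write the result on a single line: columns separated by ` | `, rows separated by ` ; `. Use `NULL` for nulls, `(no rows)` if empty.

Join each matches row to its teams via team_id.
Group joined rows by teams.id; compute ROUND(AVG(m.goals_against), 2) per group.
  3: ids {8, 9, 11} → ROUND(AVG(m.goals_against), 2)=5.33
  5: ids {3, 6, 12} → ROUND(AVG(m.goals_against), 2)=2.67
  7: ids {1, 2} → ROUND(AVG(m.goals_against), 2)=2
  9: ids {4, 5, 7, 10} → ROUND(AVG(m.goals_against), 2)=1.75

Bolt | 5.33 ; Frame | 2.67 ; Valve | 2 ; Chip | 1.75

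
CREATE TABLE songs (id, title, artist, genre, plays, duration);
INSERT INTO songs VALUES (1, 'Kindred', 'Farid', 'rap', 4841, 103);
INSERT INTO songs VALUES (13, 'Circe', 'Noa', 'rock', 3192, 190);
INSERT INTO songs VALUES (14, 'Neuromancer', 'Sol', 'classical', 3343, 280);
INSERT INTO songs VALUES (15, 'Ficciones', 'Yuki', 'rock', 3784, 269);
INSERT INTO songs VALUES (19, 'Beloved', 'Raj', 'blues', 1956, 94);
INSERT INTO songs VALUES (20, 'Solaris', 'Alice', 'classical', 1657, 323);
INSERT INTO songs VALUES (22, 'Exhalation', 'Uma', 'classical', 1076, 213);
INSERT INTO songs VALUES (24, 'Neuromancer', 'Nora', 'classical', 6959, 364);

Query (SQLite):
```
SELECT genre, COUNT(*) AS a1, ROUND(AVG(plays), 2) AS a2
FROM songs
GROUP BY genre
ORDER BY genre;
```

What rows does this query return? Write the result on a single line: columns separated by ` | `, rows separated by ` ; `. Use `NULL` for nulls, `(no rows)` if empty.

Group songs by genre.
Per group compute: COUNT(*), ROUND(AVG(plays), 2).
  blues: ids {19} → COUNT(*)=1, ROUND(AVG(plays), 2)=1956
  classical: ids {14, 20, 22, 24} → COUNT(*)=4, ROUND(AVG(plays), 2)=3258.75
  rap: ids {1} → COUNT(*)=1, ROUND(AVG(plays), 2)=4841
  rock: ids {13, 15} → COUNT(*)=2, ROUND(AVG(plays), 2)=3488

blues | 1 | 1956 ; classical | 4 | 3258.75 ; rap | 1 | 4841 ; rock | 2 | 3488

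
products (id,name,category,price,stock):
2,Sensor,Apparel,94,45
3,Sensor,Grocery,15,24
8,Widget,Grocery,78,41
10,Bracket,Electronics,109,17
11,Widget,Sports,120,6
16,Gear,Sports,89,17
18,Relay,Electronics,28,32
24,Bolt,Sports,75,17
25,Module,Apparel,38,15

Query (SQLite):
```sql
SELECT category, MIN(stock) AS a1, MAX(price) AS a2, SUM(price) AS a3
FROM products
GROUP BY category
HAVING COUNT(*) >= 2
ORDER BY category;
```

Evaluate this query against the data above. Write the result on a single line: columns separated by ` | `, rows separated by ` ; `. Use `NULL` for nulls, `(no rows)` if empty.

Apparel | 15 | 94 | 132 ; Electronics | 17 | 109 | 137 ; Grocery | 24 | 78 | 93 ; Sports | 6 | 120 | 284

Group products by category.
Per group compute: MIN(stock), MAX(price), SUM(price).
HAVING: drop groups with fewer than 2 rows.
  Apparel: ids {2, 25} → MIN(stock)=15, MAX(price)=94, SUM(price)=132
  Electronics: ids {10, 18} → MIN(stock)=17, MAX(price)=109, SUM(price)=137
  Grocery: ids {3, 8} → MIN(stock)=24, MAX(price)=78, SUM(price)=93
  Sports: ids {11, 16, 24} → MIN(stock)=6, MAX(price)=120, SUM(price)=284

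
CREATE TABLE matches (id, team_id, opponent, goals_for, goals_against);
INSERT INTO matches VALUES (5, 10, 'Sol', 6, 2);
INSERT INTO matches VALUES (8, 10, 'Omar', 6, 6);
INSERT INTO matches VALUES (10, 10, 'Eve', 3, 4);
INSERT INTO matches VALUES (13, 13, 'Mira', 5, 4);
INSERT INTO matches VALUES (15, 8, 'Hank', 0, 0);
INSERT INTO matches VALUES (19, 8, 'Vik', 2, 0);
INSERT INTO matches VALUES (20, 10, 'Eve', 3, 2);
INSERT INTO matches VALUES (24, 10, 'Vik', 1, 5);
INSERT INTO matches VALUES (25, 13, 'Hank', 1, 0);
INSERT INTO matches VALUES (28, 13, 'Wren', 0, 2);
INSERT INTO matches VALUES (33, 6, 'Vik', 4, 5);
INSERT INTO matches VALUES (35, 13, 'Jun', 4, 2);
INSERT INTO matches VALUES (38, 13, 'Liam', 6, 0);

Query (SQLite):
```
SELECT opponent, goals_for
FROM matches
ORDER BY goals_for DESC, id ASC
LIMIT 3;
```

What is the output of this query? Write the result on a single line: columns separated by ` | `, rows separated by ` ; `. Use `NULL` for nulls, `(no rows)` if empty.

Sol | 6 ; Omar | 6 ; Liam | 6

Sort by goals_for desc, tiebreak id asc: (6, id=5), (6, id=8), (6, id=38), (5, id=13), (4, id=33), (4, id=35) …. Take first 3.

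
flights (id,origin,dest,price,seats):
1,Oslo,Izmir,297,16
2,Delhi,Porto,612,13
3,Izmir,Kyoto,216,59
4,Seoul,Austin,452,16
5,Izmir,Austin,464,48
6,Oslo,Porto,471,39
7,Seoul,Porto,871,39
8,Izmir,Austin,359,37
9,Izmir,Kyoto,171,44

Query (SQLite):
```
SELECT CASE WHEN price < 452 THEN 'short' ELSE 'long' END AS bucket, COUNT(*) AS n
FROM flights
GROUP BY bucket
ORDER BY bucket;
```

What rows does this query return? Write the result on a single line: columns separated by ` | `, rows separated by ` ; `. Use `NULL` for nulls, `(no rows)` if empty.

Bucket rows by price < 452 → 'short' else 'long'; count each bucket.

long | 5 ; short | 4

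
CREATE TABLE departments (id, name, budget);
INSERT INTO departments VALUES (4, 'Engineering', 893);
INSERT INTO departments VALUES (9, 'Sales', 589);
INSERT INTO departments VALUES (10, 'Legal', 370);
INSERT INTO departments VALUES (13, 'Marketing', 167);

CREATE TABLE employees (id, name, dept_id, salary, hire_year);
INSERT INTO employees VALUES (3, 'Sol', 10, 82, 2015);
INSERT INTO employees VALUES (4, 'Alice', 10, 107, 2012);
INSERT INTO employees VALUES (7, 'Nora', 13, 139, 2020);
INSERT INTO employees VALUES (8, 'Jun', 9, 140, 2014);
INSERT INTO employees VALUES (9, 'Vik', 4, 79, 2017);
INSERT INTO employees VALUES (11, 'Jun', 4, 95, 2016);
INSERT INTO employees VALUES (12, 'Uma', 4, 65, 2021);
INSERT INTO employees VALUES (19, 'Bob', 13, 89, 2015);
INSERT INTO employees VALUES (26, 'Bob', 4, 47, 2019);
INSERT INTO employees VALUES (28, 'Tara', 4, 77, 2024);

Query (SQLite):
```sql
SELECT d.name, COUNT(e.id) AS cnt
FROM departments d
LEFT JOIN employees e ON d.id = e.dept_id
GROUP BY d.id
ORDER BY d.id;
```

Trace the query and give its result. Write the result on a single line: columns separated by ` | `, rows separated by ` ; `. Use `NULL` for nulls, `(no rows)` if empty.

Engineering | 5 ; Sales | 1 ; Legal | 2 ; Marketing | 2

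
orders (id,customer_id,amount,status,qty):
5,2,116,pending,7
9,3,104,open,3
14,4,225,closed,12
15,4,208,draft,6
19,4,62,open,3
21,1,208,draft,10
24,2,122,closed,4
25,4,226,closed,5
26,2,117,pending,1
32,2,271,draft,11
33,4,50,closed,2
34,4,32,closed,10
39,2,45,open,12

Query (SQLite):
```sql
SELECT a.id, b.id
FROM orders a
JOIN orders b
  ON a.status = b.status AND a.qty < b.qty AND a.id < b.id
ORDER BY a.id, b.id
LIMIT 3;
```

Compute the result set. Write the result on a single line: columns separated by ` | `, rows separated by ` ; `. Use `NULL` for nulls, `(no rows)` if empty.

Pairs (a,b) with same status, a.qty < b.qty, a.id < b.id.
status groups: closed:{14,24,25,33,34} draft:{15,21,32} open:{9,19,39} pending:{5,26}
Ordered by (a.id, b.id); first 3.

9 | 39 ; 15 | 21 ; 15 | 32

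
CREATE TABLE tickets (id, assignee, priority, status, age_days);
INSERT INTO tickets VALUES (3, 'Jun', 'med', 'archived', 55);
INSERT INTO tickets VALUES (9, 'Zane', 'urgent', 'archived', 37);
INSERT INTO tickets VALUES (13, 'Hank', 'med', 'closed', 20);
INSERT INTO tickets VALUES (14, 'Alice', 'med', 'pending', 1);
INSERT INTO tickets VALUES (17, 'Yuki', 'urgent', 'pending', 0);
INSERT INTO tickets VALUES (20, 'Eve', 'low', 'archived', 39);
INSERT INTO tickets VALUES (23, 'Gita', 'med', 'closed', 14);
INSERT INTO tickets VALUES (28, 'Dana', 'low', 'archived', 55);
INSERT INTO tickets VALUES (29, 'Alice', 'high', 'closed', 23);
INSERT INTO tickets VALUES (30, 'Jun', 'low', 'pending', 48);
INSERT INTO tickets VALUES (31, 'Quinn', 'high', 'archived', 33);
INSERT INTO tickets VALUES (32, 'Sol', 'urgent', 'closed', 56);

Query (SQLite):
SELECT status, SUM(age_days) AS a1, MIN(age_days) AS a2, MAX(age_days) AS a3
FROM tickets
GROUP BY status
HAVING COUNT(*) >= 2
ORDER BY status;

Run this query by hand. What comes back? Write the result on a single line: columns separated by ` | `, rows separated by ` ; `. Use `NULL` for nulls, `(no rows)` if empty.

archived | 219 | 33 | 55 ; closed | 113 | 14 | 56 ; pending | 49 | 0 | 48

Group tickets by status.
Per group compute: SUM(age_days), MIN(age_days), MAX(age_days).
HAVING: drop groups with fewer than 2 rows.
  archived: ids {3, 9, 20, 28, 31} → SUM(age_days)=219, MIN(age_days)=33, MAX(age_days)=55
  closed: ids {13, 23, 29, 32} → SUM(age_days)=113, MIN(age_days)=14, MAX(age_days)=56
  pending: ids {14, 17, 30} → SUM(age_days)=49, MIN(age_days)=0, MAX(age_days)=48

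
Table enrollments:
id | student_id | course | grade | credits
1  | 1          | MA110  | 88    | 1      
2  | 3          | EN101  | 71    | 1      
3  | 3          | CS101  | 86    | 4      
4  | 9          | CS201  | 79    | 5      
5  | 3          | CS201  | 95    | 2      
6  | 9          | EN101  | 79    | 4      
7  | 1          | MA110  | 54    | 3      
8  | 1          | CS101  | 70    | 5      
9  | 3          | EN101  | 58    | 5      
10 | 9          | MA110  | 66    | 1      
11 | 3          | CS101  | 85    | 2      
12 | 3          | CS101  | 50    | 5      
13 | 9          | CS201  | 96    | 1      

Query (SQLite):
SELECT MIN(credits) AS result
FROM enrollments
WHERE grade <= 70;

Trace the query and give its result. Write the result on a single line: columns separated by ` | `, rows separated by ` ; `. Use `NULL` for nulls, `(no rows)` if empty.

1

Rows where grade <= 70 → credits values: [3, 5, 5, 1, 5].
MIN of non-NULL values = 1.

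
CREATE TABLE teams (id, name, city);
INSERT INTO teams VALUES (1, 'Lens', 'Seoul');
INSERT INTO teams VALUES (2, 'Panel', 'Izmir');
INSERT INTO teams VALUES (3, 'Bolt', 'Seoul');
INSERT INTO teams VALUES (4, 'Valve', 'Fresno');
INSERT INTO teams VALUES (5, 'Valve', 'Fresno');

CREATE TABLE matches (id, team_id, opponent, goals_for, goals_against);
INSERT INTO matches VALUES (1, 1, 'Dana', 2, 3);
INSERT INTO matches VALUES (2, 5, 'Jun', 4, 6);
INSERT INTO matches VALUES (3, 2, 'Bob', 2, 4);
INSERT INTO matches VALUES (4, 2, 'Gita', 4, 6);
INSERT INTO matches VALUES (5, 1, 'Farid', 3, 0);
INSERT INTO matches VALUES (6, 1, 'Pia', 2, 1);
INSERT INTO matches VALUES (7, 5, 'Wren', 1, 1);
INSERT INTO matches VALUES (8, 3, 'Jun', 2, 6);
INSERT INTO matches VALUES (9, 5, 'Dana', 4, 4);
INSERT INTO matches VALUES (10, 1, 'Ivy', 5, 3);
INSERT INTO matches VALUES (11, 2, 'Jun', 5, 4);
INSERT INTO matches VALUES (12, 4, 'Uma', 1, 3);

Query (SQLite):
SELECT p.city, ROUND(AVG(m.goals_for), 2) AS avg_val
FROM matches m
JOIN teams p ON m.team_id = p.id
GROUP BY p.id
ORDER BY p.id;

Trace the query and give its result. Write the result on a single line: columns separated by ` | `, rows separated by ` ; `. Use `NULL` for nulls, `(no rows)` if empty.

Seoul | 3 ; Izmir | 3.67 ; Seoul | 2 ; Fresno | 1 ; Fresno | 3

Join each matches row to its teams via team_id.
Group joined rows by teams.id; compute ROUND(AVG(m.goals_for), 2) per group.
  1: ids {1, 5, 6, 10} → ROUND(AVG(m.goals_for), 2)=3
  2: ids {3, 4, 11} → ROUND(AVG(m.goals_for), 2)=3.67
  3: ids {8} → ROUND(AVG(m.goals_for), 2)=2
  4: ids {12} → ROUND(AVG(m.goals_for), 2)=1
  5: ids {2, 7, 9} → ROUND(AVG(m.goals_for), 2)=3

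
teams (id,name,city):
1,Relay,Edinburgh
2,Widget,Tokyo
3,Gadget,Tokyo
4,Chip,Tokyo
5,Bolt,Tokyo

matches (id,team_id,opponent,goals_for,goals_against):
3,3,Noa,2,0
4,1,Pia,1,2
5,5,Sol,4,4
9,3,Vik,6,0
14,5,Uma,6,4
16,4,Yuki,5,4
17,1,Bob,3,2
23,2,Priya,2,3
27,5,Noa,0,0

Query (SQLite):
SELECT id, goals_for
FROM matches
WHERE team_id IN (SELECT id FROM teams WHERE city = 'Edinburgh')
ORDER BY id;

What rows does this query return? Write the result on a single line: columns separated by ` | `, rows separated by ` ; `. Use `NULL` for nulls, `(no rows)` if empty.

4 | 1 ; 17 | 3

Inner query: teams.id where city = 'Edinburgh'.
Outer: keep matches rows whose team_id is in that set.
Inner query → {1}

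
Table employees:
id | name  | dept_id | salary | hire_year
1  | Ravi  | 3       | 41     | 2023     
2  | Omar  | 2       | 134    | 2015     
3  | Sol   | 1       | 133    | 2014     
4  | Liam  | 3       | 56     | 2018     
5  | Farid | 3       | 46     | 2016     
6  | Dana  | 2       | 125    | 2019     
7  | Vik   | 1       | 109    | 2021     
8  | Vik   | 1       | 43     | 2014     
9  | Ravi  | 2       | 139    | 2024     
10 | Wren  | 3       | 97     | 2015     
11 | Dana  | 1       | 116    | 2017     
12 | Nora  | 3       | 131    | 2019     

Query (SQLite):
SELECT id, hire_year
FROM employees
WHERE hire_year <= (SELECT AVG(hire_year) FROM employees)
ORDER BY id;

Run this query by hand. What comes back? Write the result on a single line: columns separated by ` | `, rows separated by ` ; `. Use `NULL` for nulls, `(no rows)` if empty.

2 | 2015 ; 3 | 2014 ; 5 | 2016 ; 8 | 2014 ; 10 | 2015 ; 11 | 2017

Scalar subquery: AVG(hire_year) over all employees rows = 2017.916667 (≈; comparison uses full precision).
Keep rows where hire_year <= that value.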